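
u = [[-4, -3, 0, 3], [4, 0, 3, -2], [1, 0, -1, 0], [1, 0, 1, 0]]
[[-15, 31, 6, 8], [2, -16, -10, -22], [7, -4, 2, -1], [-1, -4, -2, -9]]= u @ [[3, -4, 0, -5], [0, -5, 0, -1], [-4, 0, -2, -4], [-1, 0, 2, -5]]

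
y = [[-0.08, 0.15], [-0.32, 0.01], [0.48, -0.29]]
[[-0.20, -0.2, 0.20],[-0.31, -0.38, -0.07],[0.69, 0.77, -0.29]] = y @ [[0.95, 1.16, 0.28], [-0.8, -0.73, 1.48]]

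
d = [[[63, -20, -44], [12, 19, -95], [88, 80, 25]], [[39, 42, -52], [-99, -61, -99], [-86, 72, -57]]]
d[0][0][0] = 63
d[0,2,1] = 80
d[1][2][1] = 72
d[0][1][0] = 12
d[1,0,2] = -52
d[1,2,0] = -86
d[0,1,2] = -95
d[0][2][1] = 80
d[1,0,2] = -52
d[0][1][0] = 12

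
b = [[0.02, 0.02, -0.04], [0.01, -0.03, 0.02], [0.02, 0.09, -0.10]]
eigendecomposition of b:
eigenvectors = [[-0.67+0.00j,  (-0.67-0j),  (0.3+0j)],[-0.44+0.24j,  (-0.44-0.24j),  (-0.25+0j)],[(-0.49+0.24j),  -0.49-0.24j,  (0.92+0j)]]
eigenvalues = [0.01j, -0.01j, (-0.12+0j)]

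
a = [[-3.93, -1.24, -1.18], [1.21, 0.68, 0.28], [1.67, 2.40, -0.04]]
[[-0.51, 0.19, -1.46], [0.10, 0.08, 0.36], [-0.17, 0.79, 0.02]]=a@[[0.12,-0.15,0.19], [-0.15,0.43,-0.11], [0.19,-0.11,0.72]]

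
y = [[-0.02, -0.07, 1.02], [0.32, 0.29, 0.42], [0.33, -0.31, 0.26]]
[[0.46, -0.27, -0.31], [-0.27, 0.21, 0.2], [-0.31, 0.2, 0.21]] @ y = [[-0.2, -0.01, 0.28], [0.14, 0.02, -0.14], [0.14, 0.01, -0.18]]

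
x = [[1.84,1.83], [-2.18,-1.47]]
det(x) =1.285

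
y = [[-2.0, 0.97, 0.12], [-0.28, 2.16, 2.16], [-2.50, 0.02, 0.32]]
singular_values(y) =[3.63, 2.68, 0.6]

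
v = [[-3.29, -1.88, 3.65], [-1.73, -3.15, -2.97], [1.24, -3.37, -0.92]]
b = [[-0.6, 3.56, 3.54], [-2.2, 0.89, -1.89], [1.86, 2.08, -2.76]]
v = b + [[-2.69, -5.44, 0.11], [0.47, -4.04, -1.08], [-0.62, -5.45, 1.84]]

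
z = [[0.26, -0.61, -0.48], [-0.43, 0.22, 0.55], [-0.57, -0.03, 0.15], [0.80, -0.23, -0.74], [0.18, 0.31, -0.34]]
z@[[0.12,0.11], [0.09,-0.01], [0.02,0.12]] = [[-0.03, -0.02],[-0.02, 0.02],[-0.07, -0.04],[0.06, 0.00],[0.04, -0.02]]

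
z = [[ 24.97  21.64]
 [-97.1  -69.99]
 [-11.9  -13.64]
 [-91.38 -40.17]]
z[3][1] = -40.17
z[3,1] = -40.17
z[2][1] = -13.64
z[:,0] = [24.97, -97.1, -11.9, -91.38]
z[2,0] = -11.9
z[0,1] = 21.64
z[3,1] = -40.17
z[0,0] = 24.97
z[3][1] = -40.17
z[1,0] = -97.1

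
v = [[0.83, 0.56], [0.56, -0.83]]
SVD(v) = [[-0.56, -0.83], [0.83, -0.56]] @ diag([1.0012492197250393, 1.001249219725039]) @ [[-0.0,-1.0],  [-1.00,-0.0]]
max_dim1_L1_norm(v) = 1.39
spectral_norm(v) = 1.00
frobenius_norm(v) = 1.42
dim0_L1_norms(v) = [1.39, 1.39]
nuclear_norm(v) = 2.00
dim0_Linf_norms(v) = [0.83, 0.83]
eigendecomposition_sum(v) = [[0.92, 0.28], [0.28, 0.09]] + [[-0.09, 0.28], [0.28, -0.92]]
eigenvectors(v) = [[0.96, -0.29], [0.29, 0.96]]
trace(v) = 0.00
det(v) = -1.00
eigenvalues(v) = [1.0, -1.0]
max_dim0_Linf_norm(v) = 0.83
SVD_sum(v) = [[0.0, 0.56], [0.0, -0.83]] + [[0.83, 0.0], [0.56, 0.00]]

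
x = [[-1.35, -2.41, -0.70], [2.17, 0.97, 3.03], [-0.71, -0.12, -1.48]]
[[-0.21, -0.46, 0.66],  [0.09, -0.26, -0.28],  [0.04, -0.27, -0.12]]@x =[[-1.18, -0.02, -2.22],[-0.49, -0.44, -0.44],[-0.55, -0.34, -0.67]]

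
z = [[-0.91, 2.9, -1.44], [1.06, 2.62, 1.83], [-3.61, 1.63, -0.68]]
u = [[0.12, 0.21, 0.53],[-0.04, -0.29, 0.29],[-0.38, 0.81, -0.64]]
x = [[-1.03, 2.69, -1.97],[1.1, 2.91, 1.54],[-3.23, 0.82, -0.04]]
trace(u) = -0.81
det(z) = -28.84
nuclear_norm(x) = 9.94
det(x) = -32.14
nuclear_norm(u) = 1.89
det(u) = -0.11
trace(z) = 1.03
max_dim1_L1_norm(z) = 5.92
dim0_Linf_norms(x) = [3.23, 2.91, 1.97]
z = x + u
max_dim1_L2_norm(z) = 4.02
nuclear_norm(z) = 10.07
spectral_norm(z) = 4.83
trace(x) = 1.84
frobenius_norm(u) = 1.31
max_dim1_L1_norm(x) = 5.69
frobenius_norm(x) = 5.94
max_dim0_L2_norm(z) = 4.23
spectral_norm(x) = 4.24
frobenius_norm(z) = 6.23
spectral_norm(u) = 1.18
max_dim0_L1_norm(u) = 1.46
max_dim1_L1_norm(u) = 1.83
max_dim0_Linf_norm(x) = 3.23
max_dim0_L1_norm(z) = 7.15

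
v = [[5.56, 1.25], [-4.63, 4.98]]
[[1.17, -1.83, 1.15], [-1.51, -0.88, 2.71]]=v @ [[0.23,-0.24,0.07], [-0.09,-0.40,0.61]]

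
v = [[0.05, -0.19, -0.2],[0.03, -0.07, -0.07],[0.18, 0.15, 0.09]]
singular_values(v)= [0.34, 0.19, 0.0]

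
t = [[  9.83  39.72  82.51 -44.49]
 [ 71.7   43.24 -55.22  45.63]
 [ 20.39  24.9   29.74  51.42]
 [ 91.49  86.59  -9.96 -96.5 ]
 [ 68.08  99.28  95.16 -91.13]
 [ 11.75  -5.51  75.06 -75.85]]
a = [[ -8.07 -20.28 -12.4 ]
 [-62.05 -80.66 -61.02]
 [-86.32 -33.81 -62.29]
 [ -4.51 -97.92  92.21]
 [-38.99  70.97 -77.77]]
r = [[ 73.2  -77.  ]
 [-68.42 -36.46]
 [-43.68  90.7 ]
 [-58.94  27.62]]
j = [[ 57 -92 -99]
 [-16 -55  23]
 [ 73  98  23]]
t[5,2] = 75.06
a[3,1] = -97.92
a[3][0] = -4.51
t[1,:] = [71.7, 43.24, -55.22, 45.63]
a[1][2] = -61.02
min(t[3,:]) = -96.5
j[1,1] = -55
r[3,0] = -58.94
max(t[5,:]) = 75.06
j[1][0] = -16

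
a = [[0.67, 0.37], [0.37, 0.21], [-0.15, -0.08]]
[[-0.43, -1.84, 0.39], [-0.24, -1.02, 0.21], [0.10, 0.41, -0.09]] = a @ [[-0.60,-2.55,0.54], [-0.08,-0.35,0.07]]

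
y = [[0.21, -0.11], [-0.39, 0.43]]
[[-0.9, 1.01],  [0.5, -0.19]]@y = [[-0.58, 0.53],  [0.18, -0.14]]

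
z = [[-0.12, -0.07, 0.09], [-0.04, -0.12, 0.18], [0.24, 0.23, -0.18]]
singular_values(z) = [0.45, 0.11, 0.03]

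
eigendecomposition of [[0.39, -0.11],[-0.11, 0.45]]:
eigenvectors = [[-0.79, 0.61], [-0.61, -0.79]]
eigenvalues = [0.31, 0.53]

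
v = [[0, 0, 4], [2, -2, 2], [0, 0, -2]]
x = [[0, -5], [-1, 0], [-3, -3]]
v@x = [[-12, -12], [-4, -16], [6, 6]]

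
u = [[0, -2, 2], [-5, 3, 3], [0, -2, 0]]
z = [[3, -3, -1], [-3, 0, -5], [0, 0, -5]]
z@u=[[15, -13, -3], [0, 16, -6], [0, 10, 0]]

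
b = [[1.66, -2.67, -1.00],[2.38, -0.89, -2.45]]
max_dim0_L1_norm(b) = 4.04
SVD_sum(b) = [[1.94,  -1.66,  -1.68], [2.12,  -1.81,  -1.83]] + [[-0.28, -1.01, 0.68], [0.26, 0.92, -0.62]]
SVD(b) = [[-0.67, -0.74], [-0.74, 0.67]] @ diag([4.525934702695565, 1.690980504599626]) @ [[-0.64,  0.54,  0.55], [0.23,  0.81,  -0.54]]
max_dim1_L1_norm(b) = 5.72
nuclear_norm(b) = 6.22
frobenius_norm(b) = 4.83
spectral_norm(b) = 4.53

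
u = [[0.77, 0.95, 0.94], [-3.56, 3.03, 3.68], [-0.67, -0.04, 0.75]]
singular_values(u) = [6.04, 1.44, 0.47]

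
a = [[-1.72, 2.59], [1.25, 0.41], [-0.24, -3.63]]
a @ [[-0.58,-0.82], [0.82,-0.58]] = [[3.12, -0.09],[-0.39, -1.26],[-2.84, 2.30]]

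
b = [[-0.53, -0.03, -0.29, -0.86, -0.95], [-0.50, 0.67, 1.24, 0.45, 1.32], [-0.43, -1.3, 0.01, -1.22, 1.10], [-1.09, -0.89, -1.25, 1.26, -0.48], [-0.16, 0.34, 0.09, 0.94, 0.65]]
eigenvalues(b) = [(-1.19+0j), (0.05+0.83j), (0.05-0.83j), (1.57+0.54j), (1.57-0.54j)]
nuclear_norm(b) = 8.17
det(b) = -2.26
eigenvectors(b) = [[0.60+0.00j, -0.06+0.15j, -0.06-0.15j, -0.29-0.14j, (-0.29+0.14j)], [(-0.22+0j), -0.44-0.45j, (-0.44+0.45j), (0.62+0j), 0.62-0.00j], [(0.59+0j), 0.67+0.00j, 0.67-0.00j, (-0.24-0.09j), -0.24+0.09j], [(0.46+0j), 0.24-0.03j, (0.24+0.03j), (0.14+0.41j), 0.14-0.41j], [(-0.17+0j), (-0.25-0j), -0.25+0.00j, (0.49+0.15j), (0.49-0.15j)]]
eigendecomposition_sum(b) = [[(-0.9+0j), -0.28+0.00j, (-0.23+0j), (-0.3-0j), -0.21+0.00j], [(0.33-0j), 0.10-0.00j, 0.08-0.00j, 0.11+0.00j, (0.08-0j)], [-0.89+0.00j, -0.27+0.00j, (-0.22+0j), -0.29-0.00j, (-0.21+0j)], [(-0.68+0j), (-0.21+0j), (-0.17+0j), -0.23-0.00j, -0.16+0.00j], [0.25-0.00j, (0.08-0j), (0.06-0j), 0.08+0.00j, 0.06-0.00j]] + [[0.06+0.06j, 0.06-0.12j, -0.10-0.01j, 0.04-0.05j, (-0.1+0.19j)], [-0.32+0.13j, (0.32+0.42j), (0.2-0.33j), (0.12+0.21j), (-0.54-0.68j)], [0.14-0.34j, (-0.56-0.07j), 0.10+0.40j, -0.26-0.07j, (0.92+0.1j)], [(0.04-0.13j), (-0.2+0j), 0.06+0.14j, -0.10-0.01j, 0.34-0.01j], [(-0.05+0.13j), 0.20+0.03j, (-0.04-0.15j), 0.09+0.02j, -0.34-0.04j]] + [[0.06-0.06j, (0.06+0.12j), -0.10+0.01j, 0.04+0.05j, -0.10-0.19j], [(-0.32-0.13j), 0.32-0.42j, 0.20+0.33j, (0.12-0.21j), -0.54+0.68j], [0.14+0.34j, (-0.56+0.07j), 0.10-0.40j, -0.26+0.07j, (0.92-0.1j)], [0.04+0.13j, -0.20-0.00j, (0.06-0.14j), (-0.1+0.01j), 0.34+0.01j], [-0.05-0.13j, 0.20-0.03j, -0.04+0.15j, (0.09-0.02j), (-0.34+0.04j)]] + [[0.12-0.13j, 0.06-0.08j, 0.07-0.58j, -0.32+0.59j, (-0.27-0.82j)],  [-0.10+0.33j, (-0.04+0.2j), 0.38+1.05j, 0.04-1.27j, (1.16+1.17j)],  [0.09-0.11j, 0.04-0.07j, (0.01-0.46j), -0.21+0.48j, (-0.27-0.62j)],  [(-0.24+0.01j), -0.14+0.02j, (-0.6+0.49j), (0.84-0.26j), -0.50+1.03j],  [-0.15+0.24j, (-0.07+0.15j), (0.05+0.91j), (0.33-0.99j), 0.63+1.19j]] + [[0.12+0.13j, 0.06+0.08j, (0.07+0.58j), -0.32-0.59j, -0.27+0.82j], [-0.10-0.33j, (-0.04-0.2j), 0.38-1.05j, 0.04+1.27j, (1.16-1.17j)], [0.09+0.11j, 0.04+0.07j, (0.01+0.46j), -0.21-0.48j, (-0.27+0.62j)], [(-0.24-0.01j), -0.14-0.02j, -0.60-0.49j, (0.84+0.26j), -0.50-1.03j], [-0.15-0.24j, -0.07-0.15j, 0.05-0.91j, (0.33+0.99j), 0.63-1.19j]]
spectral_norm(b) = 2.67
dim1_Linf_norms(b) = [0.95, 1.32, 1.3, 1.26, 0.94]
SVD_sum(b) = [[-0.15, -0.31, -0.55, 0.05, -0.54], [0.31, 0.65, 1.16, -0.1, 1.14], [0.04, 0.08, 0.15, -0.01, 0.15], [-0.30, -0.63, -1.11, 0.1, -1.09], [0.09, 0.19, 0.34, -0.03, 0.33]] + [[0.08, -0.24, 0.04, -0.68, 0.01], [-0.07, 0.2, -0.04, 0.56, -0.01], [0.17, -0.52, 0.09, -1.44, 0.03], [-0.12, 0.36, -0.06, 1.01, -0.02], [-0.11, 0.33, -0.06, 0.93, -0.02]] + [[0.20, 0.23, 0.05, -0.06, -0.24],[-0.28, -0.33, -0.07, 0.09, 0.35],[-0.72, -0.85, -0.19, 0.22, 0.89],[-0.55, -0.65, -0.14, 0.17, 0.69],[-0.20, -0.24, -0.05, 0.06, 0.25]] + [[-0.65, 0.25, 0.21, -0.16, -0.20], [-0.46, 0.18, 0.15, -0.11, -0.14], [0.08, -0.03, -0.03, 0.02, 0.03], [-0.13, 0.05, 0.04, -0.03, -0.04], [0.07, -0.03, -0.02, 0.02, 0.02]] + [[-0.0, 0.04, -0.05, -0.02, 0.03], [0.00, -0.03, 0.04, 0.01, -0.02], [-0.0, 0.01, -0.02, -0.01, 0.01], [0.00, -0.02, 0.03, 0.01, -0.01], [-0.01, 0.09, -0.11, -0.04, 0.06]]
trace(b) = 2.06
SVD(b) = [[-0.32, 0.31, -0.20, -0.8, 0.36], [0.67, -0.26, 0.29, -0.57, -0.29], [0.09, 0.66, 0.73, 0.1, 0.13], [-0.64, -0.46, 0.56, -0.16, -0.2], [0.19, -0.43, 0.21, 0.09, 0.85]] @ diag([2.672283748376901, 2.330301309919902, 2.0069765893855847, 0.9720431882205076, 0.1862052175386337]) @ [[0.17, 0.37, 0.65, -0.06, 0.64], [0.11, -0.33, 0.06, -0.93, 0.02], [-0.49, -0.58, -0.13, 0.15, 0.61], [0.84, -0.33, -0.28, 0.20, 0.26], [-0.07, 0.55, -0.69, -0.24, 0.38]]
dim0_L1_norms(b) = [2.71, 3.23, 2.88, 4.73, 4.5]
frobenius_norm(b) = 4.19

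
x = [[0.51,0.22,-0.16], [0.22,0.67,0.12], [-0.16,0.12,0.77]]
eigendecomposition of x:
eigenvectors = [[-0.76,0.63,-0.18], [0.54,0.75,0.38], [-0.37,-0.19,0.91]]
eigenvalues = [0.28, 0.82, 0.85]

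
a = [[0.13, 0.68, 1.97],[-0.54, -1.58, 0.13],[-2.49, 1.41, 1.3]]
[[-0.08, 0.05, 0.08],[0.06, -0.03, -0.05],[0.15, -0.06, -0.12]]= a@[[-0.08, 0.04, 0.07], [-0.01, 0.01, 0.01], [-0.03, 0.02, 0.03]]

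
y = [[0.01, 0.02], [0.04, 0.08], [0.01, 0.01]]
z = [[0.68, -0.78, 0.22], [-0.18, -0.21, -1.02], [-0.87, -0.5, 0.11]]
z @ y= [[-0.02,-0.05],[-0.02,-0.03],[-0.03,-0.06]]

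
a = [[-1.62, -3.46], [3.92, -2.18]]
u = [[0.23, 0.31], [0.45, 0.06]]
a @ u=[[-1.93, -0.71],[-0.08, 1.08]]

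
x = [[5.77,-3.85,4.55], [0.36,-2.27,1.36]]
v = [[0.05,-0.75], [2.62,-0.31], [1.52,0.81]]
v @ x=[[0.02, 1.51, -0.79], [15.01, -9.38, 11.5], [9.06, -7.69, 8.02]]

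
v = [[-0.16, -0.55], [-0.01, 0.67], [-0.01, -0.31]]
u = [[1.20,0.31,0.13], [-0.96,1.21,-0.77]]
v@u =[[0.34, -0.72, 0.4], [-0.66, 0.81, -0.52], [0.29, -0.38, 0.24]]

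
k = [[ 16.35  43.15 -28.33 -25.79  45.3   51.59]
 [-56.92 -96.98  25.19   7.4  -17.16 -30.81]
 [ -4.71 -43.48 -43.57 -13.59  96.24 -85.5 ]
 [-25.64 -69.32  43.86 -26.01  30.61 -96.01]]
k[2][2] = -43.57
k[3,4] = 30.61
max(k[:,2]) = 43.86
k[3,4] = 30.61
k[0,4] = 45.3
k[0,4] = 45.3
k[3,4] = 30.61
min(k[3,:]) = -96.01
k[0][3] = -25.79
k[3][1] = -69.32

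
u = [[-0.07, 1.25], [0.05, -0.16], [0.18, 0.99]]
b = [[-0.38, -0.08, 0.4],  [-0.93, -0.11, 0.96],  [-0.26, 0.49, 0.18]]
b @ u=[[0.09, -0.07], [0.23, -0.19], [0.08, -0.23]]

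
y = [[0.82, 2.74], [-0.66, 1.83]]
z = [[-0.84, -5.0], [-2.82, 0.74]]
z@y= [[2.61, -11.45],[-2.8, -6.37]]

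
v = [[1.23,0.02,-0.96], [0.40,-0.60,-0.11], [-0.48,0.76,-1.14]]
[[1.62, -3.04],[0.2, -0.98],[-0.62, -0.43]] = v @ [[1.56, -1.48], [0.65, 0.42], [0.32, 1.28]]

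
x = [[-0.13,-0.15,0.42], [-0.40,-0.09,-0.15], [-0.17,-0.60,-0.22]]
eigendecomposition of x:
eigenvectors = [[0.27+0.50j,  0.27-0.50j,  0.59+0.00j], [(-0.3+0.28j),  (-0.3-0.28j),  -0.65+0.00j], [(-0.71+0j),  -0.71-0.00j,  (0.48+0j)]]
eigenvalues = [(-0.41+0.36j), (-0.41-0.36j), (0.38+0j)]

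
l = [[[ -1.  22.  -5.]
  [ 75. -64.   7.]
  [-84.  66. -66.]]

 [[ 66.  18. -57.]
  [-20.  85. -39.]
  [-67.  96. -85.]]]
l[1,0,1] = 18.0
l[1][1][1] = 85.0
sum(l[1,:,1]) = 199.0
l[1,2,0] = -67.0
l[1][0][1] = 18.0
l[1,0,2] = -57.0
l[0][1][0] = 75.0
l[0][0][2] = -5.0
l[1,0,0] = 66.0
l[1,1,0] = -20.0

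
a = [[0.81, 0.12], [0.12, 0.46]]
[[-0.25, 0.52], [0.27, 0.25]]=a@[[-0.41, 0.58], [0.69, 0.39]]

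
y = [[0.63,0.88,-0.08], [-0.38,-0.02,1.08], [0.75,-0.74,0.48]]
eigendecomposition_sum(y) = [[0.57-0.00j, (0.22+0j), (0.38+0j)], [(0.27-0j), (0.1+0j), (0.18+0j)], [(0.46-0j), 0.18+0.00j, 0.30+0.00j]] + [[(0.03+0.24j),(0.33-0.15j),-0.23-0.22j],[-0.33-0.15j,-0.06+0.53j,(0.45-0.13j)],[0.15-0.28j,(-0.46-0.08j),(0.09+0.4j)]] + [[(0.03-0.24j), 0.33+0.15j, -0.23+0.22j], [(-0.33+0.15j), (-0.06-0.53j), (0.45+0.13j)], [0.15+0.28j, -0.46+0.08j, (0.09-0.4j)]]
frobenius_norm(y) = 1.96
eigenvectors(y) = [[0.73+0.00j, 0.23+0.39j, 0.23-0.39j],  [0.35+0.00j, (-0.67+0j), (-0.67-0j)],  [0.58+0.00j, 0.04-0.59j, (0.04+0.59j)]]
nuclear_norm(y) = 3.35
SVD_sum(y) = [[0.08, 0.47, -0.53], [-0.09, -0.57, 0.63], [-0.08, -0.51, 0.56]] + [[0.33, -0.1, -0.04], [-0.46, 0.14, 0.06], [0.83, -0.25, -0.11]] + [[0.22, 0.51, 0.49], [0.17, 0.41, 0.39], [0.01, 0.02, 0.02]]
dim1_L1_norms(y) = [1.59, 1.48, 1.97]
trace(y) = 1.09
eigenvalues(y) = [(0.98+0j), (0.05+1.17j), (0.05-1.17j)]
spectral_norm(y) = 1.35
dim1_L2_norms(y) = [1.09, 1.15, 1.16]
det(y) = 1.35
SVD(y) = [[-0.53, -0.33, -0.78], [0.63, 0.46, -0.62], [0.57, -0.82, -0.03]] @ diag([1.3493002157228677, 1.055692139446489, 0.9456759669998585]) @ [[-0.11, -0.66, 0.74], [-0.95, 0.29, 0.12], [-0.3, -0.69, -0.66]]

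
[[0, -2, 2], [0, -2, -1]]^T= [[0, 0], [-2, -2], [2, -1]]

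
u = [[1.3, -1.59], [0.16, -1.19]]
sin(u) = [[1.01, -1.27], [0.13, -0.97]]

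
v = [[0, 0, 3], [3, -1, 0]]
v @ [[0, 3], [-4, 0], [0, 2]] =[[0, 6], [4, 9]]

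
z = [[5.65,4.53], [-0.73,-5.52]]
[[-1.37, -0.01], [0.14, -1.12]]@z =[[-7.73, -6.15],  [1.61, 6.82]]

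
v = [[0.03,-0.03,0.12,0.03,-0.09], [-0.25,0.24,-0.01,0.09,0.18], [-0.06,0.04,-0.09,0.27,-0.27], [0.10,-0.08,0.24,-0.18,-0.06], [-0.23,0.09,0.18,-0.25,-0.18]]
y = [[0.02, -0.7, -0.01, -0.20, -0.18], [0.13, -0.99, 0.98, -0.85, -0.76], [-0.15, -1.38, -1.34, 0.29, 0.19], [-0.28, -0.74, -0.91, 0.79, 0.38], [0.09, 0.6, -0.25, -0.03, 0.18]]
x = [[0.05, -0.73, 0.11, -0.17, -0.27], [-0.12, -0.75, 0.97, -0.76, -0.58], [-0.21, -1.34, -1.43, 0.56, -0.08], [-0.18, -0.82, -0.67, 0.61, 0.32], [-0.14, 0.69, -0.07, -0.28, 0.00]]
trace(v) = -0.18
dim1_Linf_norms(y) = [0.7, 0.99, 1.38, 0.91, 0.6]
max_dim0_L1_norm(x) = 4.33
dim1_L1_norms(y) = [1.11, 3.71, 3.35, 3.1, 1.15]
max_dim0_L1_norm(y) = 4.41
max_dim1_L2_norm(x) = 2.05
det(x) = 0.03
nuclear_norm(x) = 5.06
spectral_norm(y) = 2.48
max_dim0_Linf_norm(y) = 1.38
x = y + v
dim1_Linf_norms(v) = [0.12, 0.25, 0.27, 0.24, 0.25]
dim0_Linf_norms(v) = [0.25, 0.24, 0.24, 0.27, 0.27]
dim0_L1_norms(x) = [0.7, 4.33, 3.25, 2.38, 1.25]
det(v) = -0.00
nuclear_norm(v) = 1.52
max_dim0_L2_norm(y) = 2.07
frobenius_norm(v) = 0.80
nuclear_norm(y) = 4.99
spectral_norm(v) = 0.52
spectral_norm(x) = 2.49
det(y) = -0.00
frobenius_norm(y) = 3.22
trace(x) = -1.52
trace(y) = -1.34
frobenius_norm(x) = 3.08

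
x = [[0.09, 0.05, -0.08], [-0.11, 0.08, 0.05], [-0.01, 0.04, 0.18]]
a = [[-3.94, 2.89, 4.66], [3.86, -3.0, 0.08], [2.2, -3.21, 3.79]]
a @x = [[-0.72, 0.22, 1.30], [0.68, -0.04, -0.44], [0.51, 0.0, 0.35]]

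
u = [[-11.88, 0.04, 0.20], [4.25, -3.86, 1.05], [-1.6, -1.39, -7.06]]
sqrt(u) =[[0.00+3.45j,-0.01j,-0.03j], [-0.77j,0.00+1.98j,0.00-0.23j], [0.00+0.30j,0.00+0.30j,0.00+2.67j]]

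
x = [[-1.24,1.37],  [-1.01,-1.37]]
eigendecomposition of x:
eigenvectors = [[(0.76+0j),  0.76-0.00j], [(-0.04+0.65j),  (-0.04-0.65j)]]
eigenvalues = [(-1.3+1.17j), (-1.3-1.17j)]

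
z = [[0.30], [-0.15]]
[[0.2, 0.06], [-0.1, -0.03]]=z@[[0.68, 0.20]]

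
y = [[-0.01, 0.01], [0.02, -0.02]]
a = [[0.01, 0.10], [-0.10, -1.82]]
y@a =[[-0.0, -0.02],[0.0, 0.04]]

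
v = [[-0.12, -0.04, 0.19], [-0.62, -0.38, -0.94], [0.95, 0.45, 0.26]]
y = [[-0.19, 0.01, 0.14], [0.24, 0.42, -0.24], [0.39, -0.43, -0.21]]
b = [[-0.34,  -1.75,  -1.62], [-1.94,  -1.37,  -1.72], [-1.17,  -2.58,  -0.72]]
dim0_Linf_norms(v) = [0.95, 0.45, 0.94]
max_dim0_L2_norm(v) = 1.14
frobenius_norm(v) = 1.62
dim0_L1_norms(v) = [1.69, 0.87, 1.39]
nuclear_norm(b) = 6.73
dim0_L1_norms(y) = [0.82, 0.86, 0.59]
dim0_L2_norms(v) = [1.14, 0.59, 0.99]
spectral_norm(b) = 4.52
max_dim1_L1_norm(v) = 1.94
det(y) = -0.00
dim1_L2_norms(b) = [2.41, 2.93, 2.92]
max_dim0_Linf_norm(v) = 0.95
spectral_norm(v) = 1.52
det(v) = 0.01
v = y @ b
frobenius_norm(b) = 4.79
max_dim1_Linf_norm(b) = 2.58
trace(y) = 0.02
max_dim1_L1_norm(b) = 5.03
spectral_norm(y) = 0.64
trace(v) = -0.24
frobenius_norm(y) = 0.85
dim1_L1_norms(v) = [0.35, 1.94, 1.66]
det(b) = -5.42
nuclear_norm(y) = 1.21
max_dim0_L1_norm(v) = 1.69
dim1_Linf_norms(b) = [1.75, 1.94, 2.58]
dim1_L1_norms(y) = [0.34, 0.9, 1.03]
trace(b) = -2.43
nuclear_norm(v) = 2.10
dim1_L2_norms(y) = [0.24, 0.54, 0.62]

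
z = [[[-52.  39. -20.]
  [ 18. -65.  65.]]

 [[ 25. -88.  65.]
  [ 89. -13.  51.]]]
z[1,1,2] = 51.0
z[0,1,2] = 65.0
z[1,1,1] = -13.0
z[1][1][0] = 89.0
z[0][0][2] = -20.0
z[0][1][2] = 65.0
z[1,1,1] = -13.0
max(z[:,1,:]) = 89.0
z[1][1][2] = 51.0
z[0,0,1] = 39.0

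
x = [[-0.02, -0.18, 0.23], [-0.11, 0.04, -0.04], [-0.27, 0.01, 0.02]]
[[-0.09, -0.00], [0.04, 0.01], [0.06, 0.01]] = x @ [[-0.24, -0.06], [0.26, -0.22], [-0.2, -0.19]]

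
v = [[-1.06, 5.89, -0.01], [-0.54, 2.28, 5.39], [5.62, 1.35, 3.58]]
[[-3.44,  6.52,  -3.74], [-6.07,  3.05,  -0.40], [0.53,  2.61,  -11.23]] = v @ [[0.75, 0.13, -1.86],[-0.45, 1.13, -0.97],[-0.86, 0.1, 0.15]]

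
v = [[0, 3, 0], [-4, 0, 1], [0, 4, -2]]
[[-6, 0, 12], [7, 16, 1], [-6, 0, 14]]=v@ [[-2, -4, 0], [-2, 0, 4], [-1, 0, 1]]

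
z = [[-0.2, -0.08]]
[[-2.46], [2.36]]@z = [[0.49, 0.20], [-0.47, -0.19]]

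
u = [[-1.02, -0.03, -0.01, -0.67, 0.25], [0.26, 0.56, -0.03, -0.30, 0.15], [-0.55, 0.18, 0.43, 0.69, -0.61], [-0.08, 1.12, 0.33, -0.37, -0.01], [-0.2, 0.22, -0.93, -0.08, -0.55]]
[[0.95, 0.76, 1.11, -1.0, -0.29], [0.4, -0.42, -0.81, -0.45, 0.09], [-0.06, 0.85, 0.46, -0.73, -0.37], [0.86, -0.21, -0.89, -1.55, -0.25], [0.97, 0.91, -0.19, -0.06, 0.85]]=u @ [[-0.62,-1.11,-0.94,0.89,0.21], [0.71,0.05,-1.07,-1.14,0.09], [-0.59,-0.59,0.36,-0.41,-0.90], [-0.56,0.45,-0.29,0.19,0.10], [-0.18,-0.29,-0.3,-0.01,-0.08]]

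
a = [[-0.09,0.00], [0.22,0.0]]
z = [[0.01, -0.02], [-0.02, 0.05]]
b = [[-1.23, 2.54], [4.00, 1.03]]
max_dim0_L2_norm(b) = 4.18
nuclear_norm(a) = 0.24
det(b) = -11.43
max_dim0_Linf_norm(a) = 0.22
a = z @ b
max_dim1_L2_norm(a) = 0.22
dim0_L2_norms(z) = [0.02, 0.05]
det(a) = 0.00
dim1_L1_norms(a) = [0.09, 0.22]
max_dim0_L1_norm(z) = 0.07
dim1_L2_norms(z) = [0.02, 0.05]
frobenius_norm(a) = 0.24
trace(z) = 0.06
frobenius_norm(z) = 0.06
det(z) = 0.00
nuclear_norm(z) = 0.06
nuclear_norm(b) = 6.92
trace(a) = -0.09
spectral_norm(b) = 4.20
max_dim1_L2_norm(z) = 0.05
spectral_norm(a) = 0.24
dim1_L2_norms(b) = [2.82, 4.13]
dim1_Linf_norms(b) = [2.54, 4.0]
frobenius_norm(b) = 5.00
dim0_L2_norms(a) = [0.24, 0.0]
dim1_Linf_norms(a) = [0.09, 0.22]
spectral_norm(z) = 0.06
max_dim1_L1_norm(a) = 0.22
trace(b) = -0.20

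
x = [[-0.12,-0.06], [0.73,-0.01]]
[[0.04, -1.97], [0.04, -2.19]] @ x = [[-1.44, 0.02], [-1.6, 0.02]]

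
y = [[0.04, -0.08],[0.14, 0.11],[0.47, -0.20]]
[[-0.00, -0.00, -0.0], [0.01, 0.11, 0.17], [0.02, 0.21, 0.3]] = y @ [[0.05, 0.57, 0.83], [0.03, 0.31, 0.45]]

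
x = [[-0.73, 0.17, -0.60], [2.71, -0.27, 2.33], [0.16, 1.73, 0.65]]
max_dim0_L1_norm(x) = 3.6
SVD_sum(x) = [[-0.71, 0.02, -0.63], [2.68, -0.06, 2.37], [0.39, -0.01, 0.35]] + [[-0.02,0.15,0.03],[0.03,-0.21,-0.04],[-0.23,1.74,0.3]] + [[0.0, 0.0, -0.00], [0.00, 0.0, -0.00], [-0.0, -0.0, 0.0]]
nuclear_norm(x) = 5.54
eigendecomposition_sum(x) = [[-0.54, 0.35, -0.38],  [1.78, -1.16, 1.24],  [-0.98, 0.64, -0.69]] + [[0.0, 0.00, -0.0], [0.0, 0.0, -0.00], [-0.0, -0.0, 0.00]] + [[-0.19, -0.18, -0.22], [0.93, 0.89, 1.09], [1.15, 1.09, 1.34]]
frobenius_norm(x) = 4.15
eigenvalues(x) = [-2.38, 0.0, 2.03]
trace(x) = -0.35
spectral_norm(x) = 3.74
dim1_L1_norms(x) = [1.5, 5.31, 2.54]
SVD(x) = [[-0.25, -0.09, -0.96], [0.96, 0.12, -0.26], [0.14, -0.99, 0.05]] @ diag([3.7373806030612657, 1.8001904949353416, 0.0006401608050562866]) @ [[0.75, -0.02, 0.66], [0.13, -0.98, -0.17], [-0.65, -0.21, 0.73]]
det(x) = -0.00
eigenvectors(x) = [[0.26,-0.65,-0.13], [-0.85,-0.21,0.63], [0.47,0.73,0.77]]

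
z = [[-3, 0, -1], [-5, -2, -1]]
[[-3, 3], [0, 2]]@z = [[-6, -6, 0], [-10, -4, -2]]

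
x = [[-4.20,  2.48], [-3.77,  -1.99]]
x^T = [[-4.20, -3.77],  [2.48, -1.99]]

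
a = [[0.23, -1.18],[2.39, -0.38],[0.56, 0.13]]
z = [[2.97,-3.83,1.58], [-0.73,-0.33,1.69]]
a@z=[[1.54, -0.49, -1.63], [7.38, -9.03, 3.13], [1.57, -2.19, 1.10]]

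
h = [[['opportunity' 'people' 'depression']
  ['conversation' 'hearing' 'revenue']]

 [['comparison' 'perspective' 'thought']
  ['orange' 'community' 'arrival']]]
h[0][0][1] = 'people'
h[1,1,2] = 'arrival'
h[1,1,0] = 'orange'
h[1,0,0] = 'comparison'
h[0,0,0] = 'opportunity'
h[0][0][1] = 'people'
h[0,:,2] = ['depression', 'revenue']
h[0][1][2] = 'revenue'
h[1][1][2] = 'arrival'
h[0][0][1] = 'people'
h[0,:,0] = ['opportunity', 'conversation']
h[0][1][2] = 'revenue'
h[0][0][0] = 'opportunity'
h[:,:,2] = [['depression', 'revenue'], ['thought', 'arrival']]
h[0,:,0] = ['opportunity', 'conversation']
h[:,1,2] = ['revenue', 'arrival']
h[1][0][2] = 'thought'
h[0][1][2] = 'revenue'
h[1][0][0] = 'comparison'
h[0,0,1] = 'people'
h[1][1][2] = 'arrival'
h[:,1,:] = [['conversation', 'hearing', 'revenue'], ['orange', 'community', 'arrival']]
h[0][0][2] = 'depression'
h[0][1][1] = 'hearing'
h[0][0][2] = 'depression'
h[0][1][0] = 'conversation'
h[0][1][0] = 'conversation'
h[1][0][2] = 'thought'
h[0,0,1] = 'people'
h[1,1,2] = 'arrival'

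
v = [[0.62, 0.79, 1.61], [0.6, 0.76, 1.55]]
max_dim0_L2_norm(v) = 2.23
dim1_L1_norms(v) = [3.02, 2.91]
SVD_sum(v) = [[0.62,0.79,1.61], [0.6,0.76,1.55]] + [[-0.00,0.00,0.00], [0.00,-0.00,-0.0]]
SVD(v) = [[-0.72, -0.69], [-0.69, 0.72]] @ diag([2.634519909164183, 0.00220186683149768]) @ [[-0.33, -0.42, -0.85], [0.93, -0.29, -0.22]]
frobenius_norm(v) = 2.63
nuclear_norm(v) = 2.64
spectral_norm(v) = 2.63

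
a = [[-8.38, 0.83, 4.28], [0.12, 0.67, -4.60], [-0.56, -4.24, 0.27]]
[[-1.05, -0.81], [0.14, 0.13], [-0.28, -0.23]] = a@[[0.12, 0.09],  [0.05, 0.04],  [-0.02, -0.02]]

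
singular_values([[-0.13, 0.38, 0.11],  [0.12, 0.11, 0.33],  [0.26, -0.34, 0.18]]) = [0.58, 0.43, 0.0]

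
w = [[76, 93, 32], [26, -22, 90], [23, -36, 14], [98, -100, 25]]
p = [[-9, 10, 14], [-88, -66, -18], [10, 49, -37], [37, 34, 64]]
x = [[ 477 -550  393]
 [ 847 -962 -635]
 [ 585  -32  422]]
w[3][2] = 25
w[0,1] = 93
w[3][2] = 25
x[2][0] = 585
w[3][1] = -100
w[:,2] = [32, 90, 14, 25]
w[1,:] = [26, -22, 90]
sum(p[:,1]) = 27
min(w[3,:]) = -100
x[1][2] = -635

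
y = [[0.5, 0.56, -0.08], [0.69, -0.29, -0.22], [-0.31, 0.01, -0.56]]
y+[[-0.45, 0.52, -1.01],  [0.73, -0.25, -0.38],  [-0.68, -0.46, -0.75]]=[[0.05, 1.08, -1.09], [1.42, -0.54, -0.6], [-0.99, -0.45, -1.31]]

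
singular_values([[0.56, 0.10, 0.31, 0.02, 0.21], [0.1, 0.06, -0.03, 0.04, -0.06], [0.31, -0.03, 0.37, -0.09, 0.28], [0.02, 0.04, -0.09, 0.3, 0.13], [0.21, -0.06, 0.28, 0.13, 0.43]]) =[0.99, 0.4, 0.31, 0.01, 0.0]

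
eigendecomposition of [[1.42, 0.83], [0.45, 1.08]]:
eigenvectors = [[0.87, -0.72],[0.49, 0.70]]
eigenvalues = [1.88, 0.62]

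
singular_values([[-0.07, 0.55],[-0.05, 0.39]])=[0.68, 0.0]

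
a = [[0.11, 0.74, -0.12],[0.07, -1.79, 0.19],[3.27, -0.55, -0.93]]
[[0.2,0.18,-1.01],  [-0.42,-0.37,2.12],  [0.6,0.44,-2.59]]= a@[[0.14, 0.06, -0.37], [0.21, 0.17, -0.98], [-0.28, -0.36, 2.06]]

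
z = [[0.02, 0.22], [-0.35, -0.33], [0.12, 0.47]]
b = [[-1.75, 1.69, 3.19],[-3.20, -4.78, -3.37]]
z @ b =[[-0.74,-1.02,-0.68], [1.67,0.99,-0.00], [-1.71,-2.04,-1.2]]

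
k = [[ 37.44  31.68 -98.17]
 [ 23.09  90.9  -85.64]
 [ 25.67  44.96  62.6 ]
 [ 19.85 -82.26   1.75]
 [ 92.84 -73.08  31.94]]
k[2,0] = 25.67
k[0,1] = 31.68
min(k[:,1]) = -82.26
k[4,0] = 92.84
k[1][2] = -85.64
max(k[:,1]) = 90.9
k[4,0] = 92.84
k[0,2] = -98.17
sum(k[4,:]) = 51.7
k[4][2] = 31.94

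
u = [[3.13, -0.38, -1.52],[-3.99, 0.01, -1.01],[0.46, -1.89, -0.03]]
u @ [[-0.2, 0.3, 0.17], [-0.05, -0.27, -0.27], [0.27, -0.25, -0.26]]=[[-1.02, 1.42, 1.03], [0.52, -0.95, -0.42], [-0.01, 0.66, 0.6]]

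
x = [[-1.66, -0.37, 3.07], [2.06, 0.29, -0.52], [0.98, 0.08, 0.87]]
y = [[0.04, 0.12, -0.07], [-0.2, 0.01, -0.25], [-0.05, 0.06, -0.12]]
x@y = [[-0.15, -0.02, -0.16], [0.05, 0.22, -0.15], [-0.02, 0.17, -0.19]]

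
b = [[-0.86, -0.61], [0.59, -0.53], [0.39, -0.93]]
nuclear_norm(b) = 2.34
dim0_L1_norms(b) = [1.84, 2.07]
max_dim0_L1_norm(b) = 2.07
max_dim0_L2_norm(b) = 1.23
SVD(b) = [[-0.17, 0.95], [-0.57, -0.30], [-0.8, 0.01]] @ diag([1.2585599855977063, 1.0833867096527914]) @ [[-0.40, 0.92], [-0.92, -0.4]]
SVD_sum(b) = [[0.09, -0.2], [0.29, -0.66], [0.4, -0.92]] + [[-0.95, -0.41], [0.3, 0.13], [-0.01, -0.01]]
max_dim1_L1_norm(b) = 1.47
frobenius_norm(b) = 1.66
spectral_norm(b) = 1.26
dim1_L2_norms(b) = [1.05, 0.79, 1.01]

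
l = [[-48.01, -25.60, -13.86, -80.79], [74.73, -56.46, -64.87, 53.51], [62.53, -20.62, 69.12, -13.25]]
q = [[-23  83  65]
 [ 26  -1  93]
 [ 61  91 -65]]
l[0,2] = -13.86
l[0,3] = -80.79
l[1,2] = -64.87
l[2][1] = -20.62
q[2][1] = 91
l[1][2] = -64.87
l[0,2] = -13.86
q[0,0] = -23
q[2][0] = 61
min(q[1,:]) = -1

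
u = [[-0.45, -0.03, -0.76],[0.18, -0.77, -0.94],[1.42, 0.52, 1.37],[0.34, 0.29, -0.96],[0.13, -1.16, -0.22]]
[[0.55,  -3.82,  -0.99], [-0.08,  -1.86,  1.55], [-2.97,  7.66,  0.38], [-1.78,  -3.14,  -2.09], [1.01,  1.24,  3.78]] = u@[[-2.28, 2.40, 0.33], [-1.25, -1.5, -3.46], [0.67, 3.67, 1.25]]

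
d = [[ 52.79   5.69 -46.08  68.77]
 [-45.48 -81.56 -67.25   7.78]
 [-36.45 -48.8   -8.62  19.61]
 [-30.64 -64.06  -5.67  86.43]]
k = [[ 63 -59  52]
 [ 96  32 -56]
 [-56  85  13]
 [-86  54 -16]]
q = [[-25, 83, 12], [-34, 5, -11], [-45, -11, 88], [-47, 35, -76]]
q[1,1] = 5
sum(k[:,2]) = -7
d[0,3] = 68.77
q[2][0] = -45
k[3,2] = -16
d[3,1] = -64.06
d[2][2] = -8.62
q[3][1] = 35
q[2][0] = -45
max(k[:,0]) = 96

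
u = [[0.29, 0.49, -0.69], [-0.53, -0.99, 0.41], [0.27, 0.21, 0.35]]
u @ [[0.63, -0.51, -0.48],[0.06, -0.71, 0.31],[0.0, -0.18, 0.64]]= [[0.21, -0.37, -0.43],[-0.39, 0.9, 0.21],[0.18, -0.35, 0.16]]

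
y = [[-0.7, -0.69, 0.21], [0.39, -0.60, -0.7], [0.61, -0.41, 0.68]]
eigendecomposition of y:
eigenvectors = [[-0.68+0.00j, (-0.68-0j), (0.25+0j)],[(-0.06+0.66j), -0.06-0.66j, -0.34+0.00j],[0.16+0.25j, (0.16-0.25j), 0.91+0.00j]]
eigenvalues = [(-0.81+0.59j), (-0.81-0.59j), (1+0j)]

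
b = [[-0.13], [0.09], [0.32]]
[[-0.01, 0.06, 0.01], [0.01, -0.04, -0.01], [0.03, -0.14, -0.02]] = b@ [[0.08, -0.43, -0.06]]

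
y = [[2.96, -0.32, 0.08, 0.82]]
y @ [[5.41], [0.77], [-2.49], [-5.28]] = [[11.24]]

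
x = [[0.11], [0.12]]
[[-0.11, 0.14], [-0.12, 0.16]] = x @ [[-1.04, 1.31]]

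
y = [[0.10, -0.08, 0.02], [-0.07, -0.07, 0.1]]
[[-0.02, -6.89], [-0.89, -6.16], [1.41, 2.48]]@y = [[0.48,0.48,-0.69],[0.34,0.50,-0.63],[-0.03,-0.29,0.28]]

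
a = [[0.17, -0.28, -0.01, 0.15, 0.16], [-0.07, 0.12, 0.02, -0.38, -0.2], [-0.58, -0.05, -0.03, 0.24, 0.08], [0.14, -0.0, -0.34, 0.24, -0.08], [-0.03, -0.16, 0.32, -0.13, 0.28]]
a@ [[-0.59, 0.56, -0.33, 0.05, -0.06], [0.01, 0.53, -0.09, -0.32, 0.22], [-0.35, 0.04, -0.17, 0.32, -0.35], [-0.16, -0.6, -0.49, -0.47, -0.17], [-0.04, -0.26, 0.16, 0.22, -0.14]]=[[-0.13, -0.19, -0.08, 0.06, -0.12], [0.10, 0.31, 0.16, 0.10, 0.12], [0.31, -0.52, 0.1, -0.12, -0.02], [0.0, -0.06, -0.12, -0.23, 0.08], [-0.09, -0.08, 0.08, 0.27, -0.16]]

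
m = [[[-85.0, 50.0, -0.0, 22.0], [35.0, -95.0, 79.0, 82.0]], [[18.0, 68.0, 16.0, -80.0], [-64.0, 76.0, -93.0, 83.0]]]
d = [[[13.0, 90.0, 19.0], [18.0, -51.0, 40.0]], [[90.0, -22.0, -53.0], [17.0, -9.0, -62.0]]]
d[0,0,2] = 19.0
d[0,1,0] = 18.0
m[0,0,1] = 50.0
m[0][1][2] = 79.0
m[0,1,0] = 35.0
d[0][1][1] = -51.0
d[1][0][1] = -22.0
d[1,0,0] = 90.0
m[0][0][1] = 50.0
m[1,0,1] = 68.0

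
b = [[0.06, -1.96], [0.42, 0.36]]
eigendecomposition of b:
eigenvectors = [[(0.91+0j), (0.91-0j)],[(-0.07-0.41j), -0.07+0.41j]]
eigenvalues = [(0.21+0.89j), (0.21-0.89j)]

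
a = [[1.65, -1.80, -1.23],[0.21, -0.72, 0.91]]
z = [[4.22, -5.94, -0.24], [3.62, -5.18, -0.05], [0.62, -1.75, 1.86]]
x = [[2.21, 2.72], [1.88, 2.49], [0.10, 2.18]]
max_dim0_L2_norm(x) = 4.28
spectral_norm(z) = 9.81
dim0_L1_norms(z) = [8.46, 12.87, 2.15]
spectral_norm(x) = 5.04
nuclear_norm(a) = 3.90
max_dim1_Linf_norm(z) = 5.94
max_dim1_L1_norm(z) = 10.4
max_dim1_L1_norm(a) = 4.68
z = x @ a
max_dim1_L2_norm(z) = 7.29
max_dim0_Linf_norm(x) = 2.72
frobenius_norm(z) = 10.00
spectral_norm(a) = 2.74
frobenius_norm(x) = 5.17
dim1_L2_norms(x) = [3.5, 3.12, 2.18]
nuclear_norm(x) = 6.22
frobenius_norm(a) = 2.98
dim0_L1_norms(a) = [1.86, 2.52, 2.14]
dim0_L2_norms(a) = [1.66, 1.94, 1.53]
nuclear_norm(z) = 11.75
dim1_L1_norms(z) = [10.4, 8.85, 4.23]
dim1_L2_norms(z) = [7.29, 6.32, 2.63]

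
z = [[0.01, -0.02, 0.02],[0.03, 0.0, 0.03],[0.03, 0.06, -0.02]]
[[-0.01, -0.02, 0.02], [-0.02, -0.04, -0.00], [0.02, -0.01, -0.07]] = z @ [[0.21, -0.95, -0.23], [-0.16, 0.2, -0.97], [-0.97, -0.24, 0.11]]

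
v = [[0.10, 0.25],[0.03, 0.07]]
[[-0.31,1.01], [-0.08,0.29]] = v @ [[2.07, 2.94], [-2.06, 2.88]]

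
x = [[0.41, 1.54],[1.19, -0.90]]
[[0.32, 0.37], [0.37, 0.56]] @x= [[0.57, 0.16], [0.82, 0.07]]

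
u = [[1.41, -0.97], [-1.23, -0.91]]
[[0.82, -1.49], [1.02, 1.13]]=u @ [[-0.1, -0.99], [-0.99, 0.1]]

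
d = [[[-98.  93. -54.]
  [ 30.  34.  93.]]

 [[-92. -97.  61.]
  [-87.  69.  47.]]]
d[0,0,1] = 93.0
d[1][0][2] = 61.0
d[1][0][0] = -92.0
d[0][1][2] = 93.0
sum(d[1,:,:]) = -99.0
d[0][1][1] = 34.0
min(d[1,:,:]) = -97.0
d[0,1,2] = 93.0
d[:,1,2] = [93.0, 47.0]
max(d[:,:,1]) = 93.0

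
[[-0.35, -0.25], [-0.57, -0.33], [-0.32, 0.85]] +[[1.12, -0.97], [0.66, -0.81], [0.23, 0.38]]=[[0.77, -1.22], [0.09, -1.14], [-0.09, 1.23]]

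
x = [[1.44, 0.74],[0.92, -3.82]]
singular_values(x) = [3.95, 1.56]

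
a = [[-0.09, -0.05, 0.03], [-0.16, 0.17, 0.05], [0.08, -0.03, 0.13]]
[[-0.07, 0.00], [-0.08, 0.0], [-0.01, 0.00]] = a @ [[0.54, -0.01],[0.15, -0.00],[-0.38, 0.01]]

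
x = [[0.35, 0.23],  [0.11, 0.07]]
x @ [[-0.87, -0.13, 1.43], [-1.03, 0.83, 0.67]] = [[-0.54,  0.15,  0.65], [-0.17,  0.04,  0.20]]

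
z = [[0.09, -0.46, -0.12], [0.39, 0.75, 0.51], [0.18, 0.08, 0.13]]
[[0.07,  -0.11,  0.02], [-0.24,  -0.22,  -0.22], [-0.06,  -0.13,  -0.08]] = z @ [[-0.36, -0.83, -0.47],  [-0.27, 0.05, -0.17],  [0.2, 0.13, 0.17]]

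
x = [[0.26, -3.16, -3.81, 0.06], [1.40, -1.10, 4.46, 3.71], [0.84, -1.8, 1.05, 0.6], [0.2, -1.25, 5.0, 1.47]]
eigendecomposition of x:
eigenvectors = [[-0.62+0.00j,  (-0.62-0j),  0.86+0.00j,  0.86-0.00j], [(0.4+0.43j),  0.40-0.43j,  (0.15-0.1j),  0.15+0.10j], [-0.16+0.27j,  (-0.16-0.27j),  (0.03-0.23j),  0.03+0.23j], [(0.23+0.36j),  0.23-0.36j,  -0.29+0.31j,  -0.29-0.31j]]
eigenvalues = [(1.27+3.85j), (1.27-3.85j), (-0.43+1.4j), (-0.43-1.4j)]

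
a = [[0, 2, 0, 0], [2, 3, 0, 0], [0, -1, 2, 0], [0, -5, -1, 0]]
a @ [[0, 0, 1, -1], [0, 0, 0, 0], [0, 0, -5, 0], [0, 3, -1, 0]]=[[0, 0, 0, 0], [0, 0, 2, -2], [0, 0, -10, 0], [0, 0, 5, 0]]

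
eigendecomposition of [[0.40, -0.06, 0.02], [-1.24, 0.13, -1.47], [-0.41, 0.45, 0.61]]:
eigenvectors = [[(-0.46+0j), 0.02-0.07j, 0.02+0.07j], [(-0.76+0j), -0.85+0.00j, -0.85-0.00j], [(0.46+0j), 0.16+0.49j, 0.16-0.49j]]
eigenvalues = [(0.28+0j), (0.43+0.74j), (0.43-0.74j)]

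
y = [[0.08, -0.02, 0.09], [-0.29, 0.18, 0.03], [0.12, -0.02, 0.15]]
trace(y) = 0.41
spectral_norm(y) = 0.37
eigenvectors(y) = [[0.49, 0.30, 0.14], [0.82, -0.84, 0.94], [-0.28, 0.45, 0.31]]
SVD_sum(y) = [[0.08, -0.04, 0.01],  [-0.29, 0.16, -0.04],  [0.12, -0.06, 0.02]] + [[0.0, 0.02, 0.08], [0.00, 0.02, 0.07], [0.0, 0.04, 0.13]] + [[-0.00, -0.0, 0.00], [-0.00, -0.0, 0.00], [0.00, 0.0, -0.0]]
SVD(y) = [[-0.25,-0.45,-0.86], [0.9,-0.44,-0.03], [-0.36,-0.78,0.52]] @ diag([0.37096511889388223, 0.17882771237529235, 0.0023515634517391054]) @ [[-0.87, 0.47, -0.13], [-0.02, -0.30, -0.95], [0.49, 0.83, -0.27]]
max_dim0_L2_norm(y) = 0.32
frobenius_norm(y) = 0.41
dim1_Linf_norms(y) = [0.09, 0.29, 0.15]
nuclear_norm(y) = 0.55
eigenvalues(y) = [-0.0, 0.27, 0.15]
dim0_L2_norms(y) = [0.32, 0.18, 0.18]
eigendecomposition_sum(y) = [[-0.00, -0.0, 0.00], [-0.00, -0.00, 0.0], [0.0, 0.00, -0.00]] + [[0.09, -0.03, 0.06], [-0.25, 0.09, -0.16], [0.13, -0.05, 0.09]] + [[-0.01, 0.01, 0.03], [-0.04, 0.09, 0.19], [-0.01, 0.03, 0.06]]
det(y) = -0.00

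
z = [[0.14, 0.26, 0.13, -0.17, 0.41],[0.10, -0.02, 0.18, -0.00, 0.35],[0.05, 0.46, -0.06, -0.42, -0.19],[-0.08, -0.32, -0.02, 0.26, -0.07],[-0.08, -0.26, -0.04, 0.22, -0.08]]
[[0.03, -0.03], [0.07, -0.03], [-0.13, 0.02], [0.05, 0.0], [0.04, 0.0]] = z@ [[-0.01, -0.08], [-0.07, 0.04], [0.07, 0.03], [0.16, 0.02], [0.16, -0.07]]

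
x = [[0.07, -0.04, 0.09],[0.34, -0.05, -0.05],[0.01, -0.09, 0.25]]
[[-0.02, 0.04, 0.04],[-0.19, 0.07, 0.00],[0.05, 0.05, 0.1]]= x@[[-0.64, 0.42, 0.12], [-0.57, 0.97, 0.26], [0.02, 0.55, 0.47]]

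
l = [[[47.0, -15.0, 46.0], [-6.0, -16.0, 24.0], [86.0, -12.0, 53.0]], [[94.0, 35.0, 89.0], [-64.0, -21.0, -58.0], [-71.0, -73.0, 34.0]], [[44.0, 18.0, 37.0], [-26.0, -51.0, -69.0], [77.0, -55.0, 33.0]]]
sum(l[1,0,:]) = 218.0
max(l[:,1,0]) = -6.0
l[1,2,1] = -73.0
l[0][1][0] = -6.0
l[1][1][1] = -21.0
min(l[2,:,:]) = -69.0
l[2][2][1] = -55.0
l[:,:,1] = [[-15.0, -16.0, -12.0], [35.0, -21.0, -73.0], [18.0, -51.0, -55.0]]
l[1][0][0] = 94.0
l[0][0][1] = -15.0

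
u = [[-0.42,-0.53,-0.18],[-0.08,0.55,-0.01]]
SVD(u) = [[-0.82, 0.58], [0.58, 0.82]] @ diag([0.8190971398200805, 0.3574631107381065]) @ [[0.36, 0.92, 0.17], [-0.86, 0.40, -0.31]]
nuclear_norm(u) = 1.18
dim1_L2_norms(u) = [0.7, 0.56]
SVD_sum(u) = [[-0.24,-0.61,-0.12], [0.17,0.43,0.08]] + [[-0.18, 0.08, -0.06], [-0.25, 0.12, -0.09]]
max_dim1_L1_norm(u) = 1.13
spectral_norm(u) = 0.82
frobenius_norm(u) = 0.89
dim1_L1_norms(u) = [1.13, 0.64]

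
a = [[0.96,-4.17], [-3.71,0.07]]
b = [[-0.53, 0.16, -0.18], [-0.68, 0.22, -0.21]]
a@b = [[2.33, -0.76, 0.70], [1.92, -0.58, 0.65]]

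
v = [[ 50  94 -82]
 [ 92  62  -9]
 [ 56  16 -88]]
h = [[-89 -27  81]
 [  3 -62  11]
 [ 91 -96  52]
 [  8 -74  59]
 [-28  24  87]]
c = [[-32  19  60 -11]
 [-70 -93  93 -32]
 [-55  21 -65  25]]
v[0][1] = 94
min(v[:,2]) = -88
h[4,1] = 24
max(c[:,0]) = -32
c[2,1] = 21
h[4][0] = -28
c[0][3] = -11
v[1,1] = 62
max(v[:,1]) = 94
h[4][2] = 87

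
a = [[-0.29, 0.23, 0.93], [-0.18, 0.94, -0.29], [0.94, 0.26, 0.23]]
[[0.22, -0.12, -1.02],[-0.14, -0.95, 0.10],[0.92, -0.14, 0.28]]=a@[[0.83, 0.08, 0.54], [0.15, -0.95, -0.07], [0.46, 0.13, -0.91]]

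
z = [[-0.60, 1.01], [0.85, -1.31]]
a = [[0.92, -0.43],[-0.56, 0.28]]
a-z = [[1.52, -1.44], [-1.41, 1.59]]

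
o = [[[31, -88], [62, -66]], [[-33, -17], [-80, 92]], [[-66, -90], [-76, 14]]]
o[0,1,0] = 62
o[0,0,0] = 31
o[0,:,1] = [-88, -66]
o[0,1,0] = 62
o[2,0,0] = -66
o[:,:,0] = [[31, 62], [-33, -80], [-66, -76]]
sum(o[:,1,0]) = -94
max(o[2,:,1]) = 14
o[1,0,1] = -17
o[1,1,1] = 92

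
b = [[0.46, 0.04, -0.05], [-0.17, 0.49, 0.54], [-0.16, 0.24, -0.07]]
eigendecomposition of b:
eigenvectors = [[0.13, 0.54, 0.09],  [0.95, 0.82, -0.57],  [0.29, 0.19, 0.82]]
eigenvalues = [0.63, 0.5, -0.26]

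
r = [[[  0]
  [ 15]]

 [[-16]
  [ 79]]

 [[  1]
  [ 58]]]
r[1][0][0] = -16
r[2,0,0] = 1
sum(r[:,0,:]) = -15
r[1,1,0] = 79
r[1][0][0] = -16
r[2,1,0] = 58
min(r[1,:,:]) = -16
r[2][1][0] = 58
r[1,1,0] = 79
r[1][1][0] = 79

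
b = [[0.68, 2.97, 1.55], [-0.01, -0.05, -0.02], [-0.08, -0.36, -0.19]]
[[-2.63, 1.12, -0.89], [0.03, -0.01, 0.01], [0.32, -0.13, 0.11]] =b @ [[0.27, 1.49, 1.15], [-0.09, -0.33, -0.27], [-1.64, 0.70, -0.56]]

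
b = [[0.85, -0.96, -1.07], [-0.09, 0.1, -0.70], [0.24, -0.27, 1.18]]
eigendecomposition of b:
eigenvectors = [[0.80+0.00j, 0.80-0.00j, 0.75+0.00j],[(0.25+0.19j), 0.25-0.19j, (0.66+0j)],[-0.39-0.34j, (-0.39+0.34j), (-0+0j)]]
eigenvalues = [(1.07+0.23j), (1.07-0.23j), (-0+0j)]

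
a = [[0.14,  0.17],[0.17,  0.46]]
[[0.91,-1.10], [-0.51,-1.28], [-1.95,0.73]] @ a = [[-0.06, -0.35], [-0.29, -0.68], [-0.15, 0.0]]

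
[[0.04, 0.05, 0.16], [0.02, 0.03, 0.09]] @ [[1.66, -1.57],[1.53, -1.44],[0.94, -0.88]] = [[0.29, -0.28],[0.16, -0.15]]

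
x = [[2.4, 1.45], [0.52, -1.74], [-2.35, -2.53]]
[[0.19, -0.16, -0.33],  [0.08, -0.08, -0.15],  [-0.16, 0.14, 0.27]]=x @ [[0.09, -0.08, -0.16], [-0.02, 0.02, 0.04]]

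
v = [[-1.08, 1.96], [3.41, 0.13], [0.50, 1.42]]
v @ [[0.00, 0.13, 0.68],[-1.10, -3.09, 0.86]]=[[-2.16, -6.20, 0.95],[-0.14, 0.04, 2.43],[-1.56, -4.32, 1.56]]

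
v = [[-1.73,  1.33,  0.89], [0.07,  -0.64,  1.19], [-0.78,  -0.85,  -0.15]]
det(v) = -3.634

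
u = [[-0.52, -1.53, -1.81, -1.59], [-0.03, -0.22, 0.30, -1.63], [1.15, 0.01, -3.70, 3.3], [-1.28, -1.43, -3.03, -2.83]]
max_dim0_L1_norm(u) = 9.35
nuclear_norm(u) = 11.85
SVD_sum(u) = [[-0.76, -1.02, -1.42, -2.03], [-0.31, -0.41, -0.57, -0.82], [0.23, 0.31, 0.43, 0.61], [-1.23, -1.64, -2.28, -3.27]] + [[0.10, -0.04, -0.52, 0.35], [-0.18, 0.08, 0.92, -0.61], [0.80, -0.34, -4.11, 2.74], [0.13, -0.06, -0.68, 0.45]] + [[0.24, -0.42, 0.11, 0.04],[0.04, -0.08, 0.02, 0.01],[0.01, -0.01, 0.0, 0.00],[-0.16, 0.28, -0.07, -0.03]] + [[-0.10, -0.04, 0.02, 0.05], [0.42, 0.19, -0.07, -0.2], [0.11, 0.05, -0.02, -0.05], [-0.02, -0.01, 0.0, 0.01]]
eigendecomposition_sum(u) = [[(-0.31+0.28j), (-0.46-0.01j), (-0.83-0.89j), -0.83+0.70j], [(-0.26-0.05j), -0.17-0.23j, 0.13-0.76j, (-0.67-0.15j)], [0.64+0.65j, 0.02+0.99j, (-1.85+1.9j), 1.61+1.73j], [(-0.55+0.51j), -0.82+0.00j, -1.54-1.55j, (-1.45+1.3j)]] + [[(-0.31-0.28j), -0.46+0.01j, (-0.83+0.89j), -0.83-0.70j],[(-0.26+0.05j), -0.17+0.23j, (0.13+0.76j), -0.67+0.15j],[(0.64-0.65j), (0.02-0.99j), (-1.85-1.9j), (1.61-1.73j)],[(-0.55-0.51j), (-0.82-0j), (-1.54+1.55j), (-1.45-1.3j)]] + [[0.05+0.25j, -0.31+0.03j, (-0.07+0.01j), (0.03-0.14j)], [(0.24-0.08j), 0.06+0.31j, 0.02+0.07j, (-0.15-0.02j)], [-0.06+0.02j, -0.02-0.08j, -0.00-0.02j, 0.04+0.00j], [(-0.09-0.07j), 0.10-0.10j, (0.02-0.03j), 0.03+0.06j]] + [[0.05-0.25j,  (-0.31-0.03j),  (-0.07-0.01j),  (0.03+0.14j)],[(0.24+0.08j),  0.06-0.31j,  0.02-0.07j,  (-0.15+0.02j)],[-0.06-0.02j,  -0.02+0.08j,  (-0+0.02j),  (0.04-0j)],[-0.09+0.07j,  (0.1+0.1j),  (0.02+0.03j),  (0.03-0.06j)]]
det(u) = 9.33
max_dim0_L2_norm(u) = 5.12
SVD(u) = [[-0.51,-0.12,0.82,-0.22],[-0.21,0.21,0.15,0.94],[0.15,-0.96,0.02,0.25],[-0.82,-0.16,-0.55,-0.06]] @ diag([5.458445459240415, 5.247503663151682, 0.6062166530390839, 0.537568454511144]) @ [[0.27, 0.37, 0.51, 0.73], [-0.16, 0.07, 0.82, -0.55], [0.48, -0.85, 0.22, 0.09], [0.82, 0.38, -0.14, -0.40]]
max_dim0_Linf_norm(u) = 3.7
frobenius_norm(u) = 7.61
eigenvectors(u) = [[(-0.01+0.33j), -0.01-0.33j, -0.66+0.00j, (-0.66-0j)], [(-0.17+0.12j), (-0.17-0.12j), 0.06+0.66j, 0.06-0.66j], [0.71+0.00j, 0.71-0.00j, -0.02-0.16j, (-0.02+0.16j)], [(-0.01+0.59j), (-0.01-0.59j), (0.24-0.2j), 0.24+0.20j]]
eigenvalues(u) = [(-3.77+3.25j), (-3.77-3.25j), (0.14+0.6j), (0.14-0.6j)]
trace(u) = -7.27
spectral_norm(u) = 5.46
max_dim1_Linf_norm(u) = 3.7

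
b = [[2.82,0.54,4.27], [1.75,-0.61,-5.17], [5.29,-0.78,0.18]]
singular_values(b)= [6.87, 6.16, 0.44]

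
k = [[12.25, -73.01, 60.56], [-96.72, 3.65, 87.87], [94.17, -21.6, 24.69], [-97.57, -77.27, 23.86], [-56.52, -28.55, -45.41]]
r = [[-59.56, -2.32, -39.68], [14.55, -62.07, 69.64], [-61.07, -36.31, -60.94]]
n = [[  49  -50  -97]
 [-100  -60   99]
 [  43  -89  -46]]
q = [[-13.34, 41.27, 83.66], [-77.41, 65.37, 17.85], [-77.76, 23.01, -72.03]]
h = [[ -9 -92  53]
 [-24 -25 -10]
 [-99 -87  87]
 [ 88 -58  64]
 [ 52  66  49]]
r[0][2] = -39.68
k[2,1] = -21.6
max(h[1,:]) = -10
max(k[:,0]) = 94.17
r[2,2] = -60.94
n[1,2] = 99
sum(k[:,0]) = -144.39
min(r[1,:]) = -62.07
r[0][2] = -39.68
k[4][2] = -45.41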